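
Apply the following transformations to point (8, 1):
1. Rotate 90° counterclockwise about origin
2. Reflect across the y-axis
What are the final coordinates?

Step 1: Rotate 90° → (-1, 8)
Step 2: Reflect across y-axis → (1, 8)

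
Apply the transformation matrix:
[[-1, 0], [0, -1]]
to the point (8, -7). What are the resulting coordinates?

Matrix multiplication:
[[-1, 0], [0, -1]] × [8, -7]ᵀ
= [(-1)(8) + (0)(-7), (0)(8) + (-1)(-7)]ᵀ
= [-8, 7]ᵀ
Result: (-8, 7)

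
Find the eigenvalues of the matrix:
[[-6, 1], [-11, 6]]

Characteristic equation: det(A - λI) = 0
λ² - (trace)λ + (det) = 0
trace = -6 + 6 = 0, det = (-6)(6) - (1)(-11) = -25
λ² - (0)λ + (-25) = 0
λ = (0 ± √((0)² - 4·(-25))) / 2 = (0 ± √100) / 2
Solving: λ = -5, 5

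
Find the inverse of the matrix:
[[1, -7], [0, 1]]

For [[a,b],[c,d]], inverse = (1/det)·[[d,-b],[-c,a]]
det = (1)(1) - (-7)(0) = 1 - 0 = 1
Inverse = [[1, 7], [0, 1]]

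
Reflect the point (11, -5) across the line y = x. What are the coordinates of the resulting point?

Reflection across line y = x: (11, -5) → (-5, 11)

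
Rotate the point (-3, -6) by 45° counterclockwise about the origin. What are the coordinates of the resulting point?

Rotation matrix for 45°: [[cos 45°, -sin 45°], [sin 45°, cos 45°]] ≈ [[0.707107, -0.707107], [0.707107, 0.707107]]
[[0.707107, -0.707107], [0.707107, 0.707107]] × [-3, -6]ᵀ ≈ [2.1213, -6.3640]ᵀ
Result: (2.1213, -6.3640)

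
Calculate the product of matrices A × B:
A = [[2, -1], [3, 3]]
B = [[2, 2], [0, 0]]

Matrix multiplication:
C[0][0] = 2×2 + -1×0 = 4
C[0][1] = 2×2 + -1×0 = 4
C[1][0] = 3×2 + 3×0 = 6
C[1][1] = 3×2 + 3×0 = 6
Result: [[4, 4], [6, 6]]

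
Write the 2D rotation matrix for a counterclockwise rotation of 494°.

Rotation matrix formula: [[cos θ, -sin θ], [sin θ, cos θ]]
For θ = 494°:
cos(494°) = -0.6947
sin(494°) = 0.7193
Result: [[-0.6947, -0.7193], [0.7193, -0.6947]]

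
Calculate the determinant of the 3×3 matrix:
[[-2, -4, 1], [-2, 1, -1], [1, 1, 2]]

Expansion along first row:
det = -2·det([[1,-1],[1,2]]) - -4·det([[-2,-1],[1,2]]) + 1·det([[-2,1],[1,1]])
    = -2·(1·2 - -1·1) - -4·(-2·2 - -1·1) + 1·(-2·1 - 1·1)
    = -2·3 - -4·-3 + 1·-3
    = -6 + -12 + -3 = -21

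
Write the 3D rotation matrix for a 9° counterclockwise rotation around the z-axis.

Rotation matrix for counterclockwise 9° around z-axis:
cos(9°) = 0.9877, sin(9°) = 0.1564
Result: [[0.9877, -0.1564, 0], [0.1564, 0.9877, 0], [0, 0, 1]]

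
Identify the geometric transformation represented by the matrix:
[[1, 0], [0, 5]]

This matrix represents: non-uniform scaling by sx = 1, sy = 5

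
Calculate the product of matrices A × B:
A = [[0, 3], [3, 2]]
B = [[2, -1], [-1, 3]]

Matrix multiplication:
C[0][0] = 0×2 + 3×-1 = -3
C[0][1] = 0×-1 + 3×3 = 9
C[1][0] = 3×2 + 2×-1 = 4
C[1][1] = 3×-1 + 2×3 = 3
Result: [[-3, 9], [4, 3]]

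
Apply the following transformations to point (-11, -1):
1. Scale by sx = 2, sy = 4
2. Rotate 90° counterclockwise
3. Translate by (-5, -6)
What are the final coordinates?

Step 1: Scale → (-22, -4)
Step 2: Rotate 90° → (4, -22)
Step 3: Translate → (-1, -28)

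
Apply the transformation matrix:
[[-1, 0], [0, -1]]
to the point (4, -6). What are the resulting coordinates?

Matrix multiplication:
[[-1, 0], [0, -1]] × [4, -6]ᵀ
= [(-1)(4) + (0)(-6), (0)(4) + (-1)(-6)]ᵀ
= [-4, 6]ᵀ
Result: (-4, 6)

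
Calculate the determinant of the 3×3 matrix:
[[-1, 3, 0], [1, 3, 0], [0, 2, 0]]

Expansion along first row:
det = -1·det([[3,0],[2,0]]) - 3·det([[1,0],[0,0]]) + 0·det([[1,3],[0,2]])
    = -1·(3·0 - 0·2) - 3·(1·0 - 0·0) + 0·(1·2 - 3·0)
    = -1·0 - 3·0 + 0·2
    = 0 + 0 + 0 = 0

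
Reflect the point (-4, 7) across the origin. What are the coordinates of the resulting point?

Reflection across origin: (-4, 7) → (4, -7)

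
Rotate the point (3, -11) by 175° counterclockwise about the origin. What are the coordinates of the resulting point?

Rotation matrix for 175°: [[cos 175°, -sin 175°], [sin 175°, cos 175°]] ≈ [[-0.996195, -0.087156], [0.087156, -0.996195]]
[[-0.996195, -0.087156], [0.087156, -0.996195]] × [3, -11]ᵀ ≈ [-2.0299, 11.2196]ᵀ
Result: (-2.0299, 11.2196)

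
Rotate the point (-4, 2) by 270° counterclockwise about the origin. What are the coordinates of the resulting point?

Rotation matrix for 270°: [[cos 270°, -sin 270°], [sin 270°, cos 270°]] = [[0, 1], [-1, 0]]
[[0, 1], [-1, 0]] × [-4, 2]ᵀ = [2, 4]ᵀ
Result: (2, 4)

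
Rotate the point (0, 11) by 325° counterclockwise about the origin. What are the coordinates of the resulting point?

Rotation matrix for 325°: [[cos 325°, -sin 325°], [sin 325°, cos 325°]] ≈ [[0.819152, 0.573576], [-0.573576, 0.819152]]
[[0.819152, 0.573576], [-0.573576, 0.819152]] × [0, 11]ᵀ ≈ [6.3093, 9.0107]ᵀ
Result: (6.3093, 9.0107)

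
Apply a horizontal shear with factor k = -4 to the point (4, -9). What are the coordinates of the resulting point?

Shear matrix for horizontal shear with factor k = -4:
[[1, -4], [0, 1]]
Result: (4, -9) → (40, -9)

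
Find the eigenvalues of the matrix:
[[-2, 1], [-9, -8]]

Characteristic equation: det(A - λI) = 0
λ² - (trace)λ + (det) = 0
trace = -2 + -8 = -10, det = (-2)(-8) - (1)(-9) = 25
λ² - (-10)λ + (25) = 0
λ = (-10 ± √((-10)² - 4·(25))) / 2 = (-10 ± √0) / 2
Solving: λ = -5, -5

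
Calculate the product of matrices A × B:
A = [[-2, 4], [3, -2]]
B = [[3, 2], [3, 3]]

Matrix multiplication:
C[0][0] = -2×3 + 4×3 = 6
C[0][1] = -2×2 + 4×3 = 8
C[1][0] = 3×3 + -2×3 = 3
C[1][1] = 3×2 + -2×3 = 0
Result: [[6, 8], [3, 0]]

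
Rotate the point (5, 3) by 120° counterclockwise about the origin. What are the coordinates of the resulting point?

Rotation matrix for 120°: [[cos 120°, -sin 120°], [sin 120°, cos 120°]] ≈ [[-0.500000, -0.866025], [0.866025, -0.500000]]
[[-0.500000, -0.866025], [0.866025, -0.500000]] × [5, 3]ᵀ ≈ [-5.0981, 2.8301]ᵀ
Result: (-5.0981, 2.8301)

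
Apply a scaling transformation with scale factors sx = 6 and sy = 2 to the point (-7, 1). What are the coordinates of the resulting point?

Scaling matrix:
[[6, 0], [0, 2]]
Result: (-7 × 6, 1 × 2) = (-42, 2)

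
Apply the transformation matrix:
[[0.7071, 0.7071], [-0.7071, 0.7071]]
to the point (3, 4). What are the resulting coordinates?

Matrix multiplication:
[[0.7071, 0.7071], [-0.7071, 0.7071]] × [3, 4]ᵀ
= [(0.7071)(3) + (0.7071)(4), (-0.7071)(3) + (0.7071)(4)]ᵀ
= [4.9497, 0.7071]ᵀ
Result: (4.9497, 0.7071)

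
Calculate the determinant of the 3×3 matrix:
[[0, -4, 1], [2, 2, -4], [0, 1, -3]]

Expansion along first row:
det = 0·det([[2,-4],[1,-3]]) - -4·det([[2,-4],[0,-3]]) + 1·det([[2,2],[0,1]])
    = 0·(2·-3 - -4·1) - -4·(2·-3 - -4·0) + 1·(2·1 - 2·0)
    = 0·-2 - -4·-6 + 1·2
    = 0 + -24 + 2 = -22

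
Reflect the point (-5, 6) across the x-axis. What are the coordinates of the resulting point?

Reflection across x-axis: (-5, 6) → (-5, -6)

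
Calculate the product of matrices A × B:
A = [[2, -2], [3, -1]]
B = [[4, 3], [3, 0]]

Matrix multiplication:
C[0][0] = 2×4 + -2×3 = 2
C[0][1] = 2×3 + -2×0 = 6
C[1][0] = 3×4 + -1×3 = 9
C[1][1] = 3×3 + -1×0 = 9
Result: [[2, 6], [9, 9]]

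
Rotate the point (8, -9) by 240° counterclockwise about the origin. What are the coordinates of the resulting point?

Rotation matrix for 240°: [[cos 240°, -sin 240°], [sin 240°, cos 240°]] ≈ [[-0.500000, 0.866025], [-0.866025, -0.500000]]
[[-0.500000, 0.866025], [-0.866025, -0.500000]] × [8, -9]ᵀ ≈ [-11.7942, -2.4282]ᵀ
Result: (-11.7942, -2.4282)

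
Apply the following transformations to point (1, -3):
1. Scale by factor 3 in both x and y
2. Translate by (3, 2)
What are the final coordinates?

Step 1: Scale (1, -3) by 3 → (3, -9)
Step 2: Translate by (3, 2) → (6, -7)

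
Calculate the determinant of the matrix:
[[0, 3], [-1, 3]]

For a 2×2 matrix [[a, b], [c, d]], det = ad - bc
det = (0)(3) - (3)(-1) = 0 - -3 = 3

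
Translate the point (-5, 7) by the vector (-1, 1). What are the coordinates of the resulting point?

Translation by (-1, 1) (homogeneous matrix [[1, 0, -1], [0, 1, 1], [0, 0, 1]]):
x' = -5 + -1 = -6
y' = 7 + 1 = 8
Result: (-6, 8)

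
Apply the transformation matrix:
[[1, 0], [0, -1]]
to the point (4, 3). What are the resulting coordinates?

Matrix multiplication:
[[1, 0], [0, -1]] × [4, 3]ᵀ
= [(1)(4) + (0)(3), (0)(4) + (-1)(3)]ᵀ
= [4, -3]ᵀ
Result: (4, -3)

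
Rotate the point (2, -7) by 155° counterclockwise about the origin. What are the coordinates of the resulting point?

Rotation matrix for 155°: [[cos 155°, -sin 155°], [sin 155°, cos 155°]] ≈ [[-0.906308, -0.422618], [0.422618, -0.906308]]
[[-0.906308, -0.422618], [0.422618, -0.906308]] × [2, -7]ᵀ ≈ [1.1457, 7.1894]ᵀ
Result: (1.1457, 7.1894)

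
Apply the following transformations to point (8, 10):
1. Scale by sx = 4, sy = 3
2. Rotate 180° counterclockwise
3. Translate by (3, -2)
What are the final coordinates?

Step 1: Scale → (32, 30)
Step 2: Rotate 180° → (-32, -30)
Step 3: Translate → (-29, -32)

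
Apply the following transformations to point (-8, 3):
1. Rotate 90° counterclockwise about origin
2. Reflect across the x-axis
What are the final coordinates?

Step 1: Rotate 90° → (-3, -8)
Step 2: Reflect across x-axis → (-3, 8)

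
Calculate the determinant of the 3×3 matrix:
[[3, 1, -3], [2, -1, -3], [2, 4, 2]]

Expansion along first row:
det = 3·det([[-1,-3],[4,2]]) - 1·det([[2,-3],[2,2]]) + -3·det([[2,-1],[2,4]])
    = 3·(-1·2 - -3·4) - 1·(2·2 - -3·2) + -3·(2·4 - -1·2)
    = 3·10 - 1·10 + -3·10
    = 30 + -10 + -30 = -10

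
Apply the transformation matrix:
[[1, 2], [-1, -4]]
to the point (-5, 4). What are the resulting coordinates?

Matrix multiplication:
[[1, 2], [-1, -4]] × [-5, 4]ᵀ
= [(1)(-5) + (2)(4), (-1)(-5) + (-4)(4)]ᵀ
= [3, -11]ᵀ
Result: (3, -11)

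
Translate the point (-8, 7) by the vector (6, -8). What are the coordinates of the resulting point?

Translation by (6, -8) (homogeneous matrix [[1, 0, 6], [0, 1, -8], [0, 0, 1]]):
x' = -8 + 6 = -2
y' = 7 + -8 = -1
Result: (-2, -1)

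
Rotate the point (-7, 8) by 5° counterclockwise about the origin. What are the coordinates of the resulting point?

Rotation matrix for 5°: [[cos 5°, -sin 5°], [sin 5°, cos 5°]] ≈ [[0.996195, -0.087156], [0.087156, 0.996195]]
[[0.996195, -0.087156], [0.087156, 0.996195]] × [-7, 8]ᵀ ≈ [-7.6706, 7.3595]ᵀ
Result: (-7.6706, 7.3595)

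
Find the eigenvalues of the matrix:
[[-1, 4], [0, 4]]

Characteristic equation: det(A - λI) = 0
λ² - (trace)λ + (det) = 0
trace = -1 + 4 = 3, det = (-1)(4) - (4)(0) = -4
λ² - (3)λ + (-4) = 0
λ = (3 ± √((3)² - 4·(-4))) / 2 = (3 ± √25) / 2
Solving: λ = -1, 4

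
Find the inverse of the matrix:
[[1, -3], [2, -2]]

For [[a,b],[c,d]], inverse = (1/det)·[[d,-b],[-c,a]]
det = (1)(-2) - (-3)(2) = -2 - -6 = 4
Inverse = (1/4)·[[-2, 3], [-2, 1]]
= [[-1/2, 3/4], [-1/2, 1/4]]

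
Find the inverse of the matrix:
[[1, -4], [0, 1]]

For [[a,b],[c,d]], inverse = (1/det)·[[d,-b],[-c,a]]
det = (1)(1) - (-4)(0) = 1 - 0 = 1
Inverse = [[1, 4], [0, 1]]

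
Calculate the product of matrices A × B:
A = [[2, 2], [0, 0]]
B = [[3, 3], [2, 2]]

Matrix multiplication:
C[0][0] = 2×3 + 2×2 = 10
C[0][1] = 2×3 + 2×2 = 10
C[1][0] = 0×3 + 0×2 = 0
C[1][1] = 0×3 + 0×2 = 0
Result: [[10, 10], [0, 0]]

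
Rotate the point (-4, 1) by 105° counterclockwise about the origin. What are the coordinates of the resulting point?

Rotation matrix for 105°: [[cos 105°, -sin 105°], [sin 105°, cos 105°]] ≈ [[-0.258819, -0.965926], [0.965926, -0.258819]]
[[-0.258819, -0.965926], [0.965926, -0.258819]] × [-4, 1]ᵀ ≈ [0.0694, -4.1225]ᵀ
Result: (0.0694, -4.1225)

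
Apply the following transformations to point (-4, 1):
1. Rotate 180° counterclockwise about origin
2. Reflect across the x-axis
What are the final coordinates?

Step 1: Rotate 180° → (4, -1)
Step 2: Reflect across x-axis → (4, 1)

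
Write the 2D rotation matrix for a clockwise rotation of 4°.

Rotation matrix formula: [[cos θ, -sin θ], [sin θ, cos θ]]
A clockwise rotation by 4° is equivalent to a counterclockwise rotation by -4°.
For θ = -4°:
cos(-4°) = 0.9976
sin(-4°) = -0.0698
Result: [[0.9976, 0.0698], [-0.0698, 0.9976]]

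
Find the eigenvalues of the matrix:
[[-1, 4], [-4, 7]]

Characteristic equation: det(A - λI) = 0
λ² - (trace)λ + (det) = 0
trace = -1 + 7 = 6, det = (-1)(7) - (4)(-4) = 9
λ² - (6)λ + (9) = 0
λ = (6 ± √((6)² - 4·(9))) / 2 = (6 ± √0) / 2
Solving: λ = 3, 3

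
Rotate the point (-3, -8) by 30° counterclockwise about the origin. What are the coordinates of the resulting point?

Rotation matrix for 30°: [[cos 30°, -sin 30°], [sin 30°, cos 30°]] ≈ [[0.866025, -0.500000], [0.500000, 0.866025]]
[[0.866025, -0.500000], [0.500000, 0.866025]] × [-3, -8]ᵀ ≈ [1.4019, -8.4282]ᵀ
Result: (1.4019, -8.4282)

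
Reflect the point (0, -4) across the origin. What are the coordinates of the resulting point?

Reflection across origin: (0, -4) → (0, 4)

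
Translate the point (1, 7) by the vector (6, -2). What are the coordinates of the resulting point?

Translation by (6, -2) (homogeneous matrix [[1, 0, 6], [0, 1, -2], [0, 0, 1]]):
x' = 1 + 6 = 7
y' = 7 + -2 = 5
Result: (7, 5)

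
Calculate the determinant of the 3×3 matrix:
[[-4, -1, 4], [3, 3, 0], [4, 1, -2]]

Expansion along first row:
det = -4·det([[3,0],[1,-2]]) - -1·det([[3,0],[4,-2]]) + 4·det([[3,3],[4,1]])
    = -4·(3·-2 - 0·1) - -1·(3·-2 - 0·4) + 4·(3·1 - 3·4)
    = -4·-6 - -1·-6 + 4·-9
    = 24 + -6 + -36 = -18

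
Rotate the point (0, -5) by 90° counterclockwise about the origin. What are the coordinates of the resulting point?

Rotation matrix for 90°: [[cos 90°, -sin 90°], [sin 90°, cos 90°]] = [[0, -1], [1, 0]]
[[0, -1], [1, 0]] × [0, -5]ᵀ = [5, 0]ᵀ
Result: (5, 0)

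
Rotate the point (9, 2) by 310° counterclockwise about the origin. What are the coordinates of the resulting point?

Rotation matrix for 310°: [[cos 310°, -sin 310°], [sin 310°, cos 310°]] ≈ [[0.642788, 0.766044], [-0.766044, 0.642788]]
[[0.642788, 0.766044], [-0.766044, 0.642788]] × [9, 2]ᵀ ≈ [7.3172, -5.6088]ᵀ
Result: (7.3172, -5.6088)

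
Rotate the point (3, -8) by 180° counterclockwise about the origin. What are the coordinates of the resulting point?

Rotation matrix for 180°: [[cos 180°, -sin 180°], [sin 180°, cos 180°]] = [[-1, 0], [0, -1]]
[[-1, 0], [0, -1]] × [3, -8]ᵀ = [-3, 8]ᵀ
Result: (-3, 8)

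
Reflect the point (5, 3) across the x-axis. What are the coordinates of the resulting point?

Reflection across x-axis: (5, 3) → (5, -3)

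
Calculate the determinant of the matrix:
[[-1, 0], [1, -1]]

For a 2×2 matrix [[a, b], [c, d]], det = ad - bc
det = (-1)(-1) - (0)(1) = 1 - 0 = 1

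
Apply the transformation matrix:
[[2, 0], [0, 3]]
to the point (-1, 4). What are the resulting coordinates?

Matrix multiplication:
[[2, 0], [0, 3]] × [-1, 4]ᵀ
= [(2)(-1) + (0)(4), (0)(-1) + (3)(4)]ᵀ
= [-2, 12]ᵀ
Result: (-2, 12)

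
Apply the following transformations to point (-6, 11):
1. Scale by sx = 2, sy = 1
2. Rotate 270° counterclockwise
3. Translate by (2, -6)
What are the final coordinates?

Step 1: Scale → (-12, 11)
Step 2: Rotate 270° → (11, 12)
Step 3: Translate → (13, 6)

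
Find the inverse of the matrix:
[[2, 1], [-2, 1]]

For [[a,b],[c,d]], inverse = (1/det)·[[d,-b],[-c,a]]
det = (2)(1) - (1)(-2) = 2 - -2 = 4
Inverse = (1/4)·[[1, -1], [2, 2]]
= [[1/4, -1/4], [1/2, 1/2]]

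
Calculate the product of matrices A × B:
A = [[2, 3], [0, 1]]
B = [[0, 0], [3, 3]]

Matrix multiplication:
C[0][0] = 2×0 + 3×3 = 9
C[0][1] = 2×0 + 3×3 = 9
C[1][0] = 0×0 + 1×3 = 3
C[1][1] = 0×0 + 1×3 = 3
Result: [[9, 9], [3, 3]]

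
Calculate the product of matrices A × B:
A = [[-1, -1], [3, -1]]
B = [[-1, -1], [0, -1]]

Matrix multiplication:
C[0][0] = -1×-1 + -1×0 = 1
C[0][1] = -1×-1 + -1×-1 = 2
C[1][0] = 3×-1 + -1×0 = -3
C[1][1] = 3×-1 + -1×-1 = -2
Result: [[1, 2], [-3, -2]]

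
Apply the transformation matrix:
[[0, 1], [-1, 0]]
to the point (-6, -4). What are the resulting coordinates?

Matrix multiplication:
[[0, 1], [-1, 0]] × [-6, -4]ᵀ
= [(0)(-6) + (1)(-4), (-1)(-6) + (0)(-4)]ᵀ
= [-4, 6]ᵀ
Result: (-4, 6)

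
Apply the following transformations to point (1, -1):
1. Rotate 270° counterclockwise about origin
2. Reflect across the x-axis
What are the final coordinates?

Step 1: Rotate 270° → (-1, -1)
Step 2: Reflect across x-axis → (-1, 1)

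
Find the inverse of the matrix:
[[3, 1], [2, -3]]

For [[a,b],[c,d]], inverse = (1/det)·[[d,-b],[-c,a]]
det = (3)(-3) - (1)(2) = -9 - 2 = -11
Inverse = (1/-11)·[[-3, -1], [-2, 3]]
= [[3/11, 1/11], [2/11, -3/11]]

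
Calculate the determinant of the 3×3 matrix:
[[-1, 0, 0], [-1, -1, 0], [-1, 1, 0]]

Expansion along first row:
det = -1·det([[-1,0],[1,0]]) - 0·det([[-1,0],[-1,0]]) + 0·det([[-1,-1],[-1,1]])
    = -1·(-1·0 - 0·1) - 0·(-1·0 - 0·-1) + 0·(-1·1 - -1·-1)
    = -1·0 - 0·0 + 0·-2
    = 0 + 0 + 0 = 0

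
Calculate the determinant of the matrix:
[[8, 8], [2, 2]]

For a 2×2 matrix [[a, b], [c, d]], det = ad - bc
det = (8)(2) - (8)(2) = 16 - 16 = 0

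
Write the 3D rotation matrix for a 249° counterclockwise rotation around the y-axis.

Rotation matrix for counterclockwise 249° around y-axis:
cos(249°) = -0.3584, sin(249°) = -0.9336
Result: [[-0.3584, 0, -0.9336], [0, 1, 0], [0.9336, 0, -0.3584]]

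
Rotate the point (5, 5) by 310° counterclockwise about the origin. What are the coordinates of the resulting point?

Rotation matrix for 310°: [[cos 310°, -sin 310°], [sin 310°, cos 310°]] ≈ [[0.642788, 0.766044], [-0.766044, 0.642788]]
[[0.642788, 0.766044], [-0.766044, 0.642788]] × [5, 5]ᵀ ≈ [7.0442, -0.6163]ᵀ
Result: (7.0442, -0.6163)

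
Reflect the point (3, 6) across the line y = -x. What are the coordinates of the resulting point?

Reflection across line y = -x: (3, 6) → (-6, -3)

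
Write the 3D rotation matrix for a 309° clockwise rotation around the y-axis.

Rotation matrix for clockwise 309° around y-axis:
A clockwise rotation by 309° is a counterclockwise rotation by -309°.
cos(-309°) = 0.6293, sin(-309°) = 0.7771
Result: [[0.6293, 0, 0.7771], [0, 1, 0], [-0.7771, 0, 0.6293]]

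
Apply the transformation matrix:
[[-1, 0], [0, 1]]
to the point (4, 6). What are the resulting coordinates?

Matrix multiplication:
[[-1, 0], [0, 1]] × [4, 6]ᵀ
= [(-1)(4) + (0)(6), (0)(4) + (1)(6)]ᵀ
= [-4, 6]ᵀ
Result: (-4, 6)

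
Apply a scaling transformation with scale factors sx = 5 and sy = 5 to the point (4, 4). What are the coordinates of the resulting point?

Scaling matrix:
[[5, 0], [0, 5]]
Result: (4 × 5, 4 × 5) = (20, 20)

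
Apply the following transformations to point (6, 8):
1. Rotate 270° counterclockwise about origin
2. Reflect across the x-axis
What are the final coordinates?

Step 1: Rotate 270° → (8, -6)
Step 2: Reflect across x-axis → (8, 6)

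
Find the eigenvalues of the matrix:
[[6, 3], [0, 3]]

Characteristic equation: det(A - λI) = 0
λ² - (trace)λ + (det) = 0
trace = 6 + 3 = 9, det = (6)(3) - (3)(0) = 18
λ² - (9)λ + (18) = 0
λ = (9 ± √((9)² - 4·(18))) / 2 = (9 ± √9) / 2
Solving: λ = 3, 6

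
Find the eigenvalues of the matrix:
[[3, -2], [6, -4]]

Characteristic equation: det(A - λI) = 0
λ² - (trace)λ + (det) = 0
trace = 3 + -4 = -1, det = (3)(-4) - (-2)(6) = 0
λ² - (-1)λ + (0) = 0
λ = (-1 ± √((-1)² - 4·(0))) / 2 = (-1 ± √1) / 2
Solving: λ = -1, 0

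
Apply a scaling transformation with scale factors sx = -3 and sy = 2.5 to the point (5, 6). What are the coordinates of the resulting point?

Scaling matrix:
[[-3, 0], [0, 2.50]]
Result: (5 × -3, 6 × 2.5) = (-15, 15)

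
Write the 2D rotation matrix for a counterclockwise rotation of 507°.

Rotation matrix formula: [[cos θ, -sin θ], [sin θ, cos θ]]
For θ = 507°:
cos(507°) = -0.8387
sin(507°) = 0.5446
Result: [[-0.8387, -0.5446], [0.5446, -0.8387]]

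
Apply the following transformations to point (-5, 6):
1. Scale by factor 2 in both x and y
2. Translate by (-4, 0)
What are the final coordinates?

Step 1: Scale (-5, 6) by 2 → (-10, 12)
Step 2: Translate by (-4, 0) → (-14, 12)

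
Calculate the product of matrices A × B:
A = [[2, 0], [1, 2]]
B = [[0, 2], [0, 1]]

Matrix multiplication:
C[0][0] = 2×0 + 0×0 = 0
C[0][1] = 2×2 + 0×1 = 4
C[1][0] = 1×0 + 2×0 = 0
C[1][1] = 1×2 + 2×1 = 4
Result: [[0, 4], [0, 4]]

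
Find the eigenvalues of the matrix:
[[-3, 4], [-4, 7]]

Characteristic equation: det(A - λI) = 0
λ² - (trace)λ + (det) = 0
trace = -3 + 7 = 4, det = (-3)(7) - (4)(-4) = -5
λ² - (4)λ + (-5) = 0
λ = (4 ± √((4)² - 4·(-5))) / 2 = (4 ± √36) / 2
Solving: λ = -1, 5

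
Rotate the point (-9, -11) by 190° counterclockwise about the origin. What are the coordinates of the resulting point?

Rotation matrix for 190°: [[cos 190°, -sin 190°], [sin 190°, cos 190°]] ≈ [[-0.984808, 0.173648], [-0.173648, -0.984808]]
[[-0.984808, 0.173648], [-0.173648, -0.984808]] × [-9, -11]ᵀ ≈ [6.9531, 12.3957]ᵀ
Result: (6.9531, 12.3957)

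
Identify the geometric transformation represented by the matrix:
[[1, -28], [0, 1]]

This matrix represents: horizontal shear with factor -28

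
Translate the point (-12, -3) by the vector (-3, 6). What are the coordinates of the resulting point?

Translation by (-3, 6) (homogeneous matrix [[1, 0, -3], [0, 1, 6], [0, 0, 1]]):
x' = -12 + -3 = -15
y' = -3 + 6 = 3
Result: (-15, 3)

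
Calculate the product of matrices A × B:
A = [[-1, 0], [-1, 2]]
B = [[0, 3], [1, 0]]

Matrix multiplication:
C[0][0] = -1×0 + 0×1 = 0
C[0][1] = -1×3 + 0×0 = -3
C[1][0] = -1×0 + 2×1 = 2
C[1][1] = -1×3 + 2×0 = -3
Result: [[0, -3], [2, -3]]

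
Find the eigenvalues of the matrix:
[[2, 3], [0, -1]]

Characteristic equation: det(A - λI) = 0
λ² - (trace)λ + (det) = 0
trace = 2 + -1 = 1, det = (2)(-1) - (3)(0) = -2
λ² - (1)λ + (-2) = 0
λ = (1 ± √((1)² - 4·(-2))) / 2 = (1 ± √9) / 2
Solving: λ = -1, 2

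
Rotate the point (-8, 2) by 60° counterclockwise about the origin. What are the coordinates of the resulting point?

Rotation matrix for 60°: [[cos 60°, -sin 60°], [sin 60°, cos 60°]] ≈ [[0.500000, -0.866025], [0.866025, 0.500000]]
[[0.500000, -0.866025], [0.866025, 0.500000]] × [-8, 2]ᵀ ≈ [-5.7321, -5.9282]ᵀ
Result: (-5.7321, -5.9282)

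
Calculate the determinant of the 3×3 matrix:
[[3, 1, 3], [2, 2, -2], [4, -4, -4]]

Expansion along first row:
det = 3·det([[2,-2],[-4,-4]]) - 1·det([[2,-2],[4,-4]]) + 3·det([[2,2],[4,-4]])
    = 3·(2·-4 - -2·-4) - 1·(2·-4 - -2·4) + 3·(2·-4 - 2·4)
    = 3·-16 - 1·0 + 3·-16
    = -48 + 0 + -48 = -96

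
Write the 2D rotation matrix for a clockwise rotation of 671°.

Rotation matrix formula: [[cos θ, -sin θ], [sin θ, cos θ]]
A clockwise rotation by 671° is equivalent to a counterclockwise rotation by -671°.
For θ = -671°:
cos(-671°) = 0.6561
sin(-671°) = 0.7547
Result: [[0.6561, -0.7547], [0.7547, 0.6561]]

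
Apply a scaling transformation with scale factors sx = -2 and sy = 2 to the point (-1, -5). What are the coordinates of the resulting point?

Scaling matrix:
[[-2, 0], [0, 2]]
Result: (-1 × -2, -5 × 2) = (2, -10)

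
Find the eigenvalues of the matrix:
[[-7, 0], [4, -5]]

Characteristic equation: det(A - λI) = 0
λ² - (trace)λ + (det) = 0
trace = -7 + -5 = -12, det = (-7)(-5) - (0)(4) = 35
λ² - (-12)λ + (35) = 0
λ = (-12 ± √((-12)² - 4·(35))) / 2 = (-12 ± √4) / 2
Solving: λ = -7, -5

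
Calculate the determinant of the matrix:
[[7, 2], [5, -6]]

For a 2×2 matrix [[a, b], [c, d]], det = ad - bc
det = (7)(-6) - (2)(5) = -42 - 10 = -52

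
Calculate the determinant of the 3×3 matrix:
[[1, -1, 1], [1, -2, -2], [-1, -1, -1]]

Expansion along first row:
det = 1·det([[-2,-2],[-1,-1]]) - -1·det([[1,-2],[-1,-1]]) + 1·det([[1,-2],[-1,-1]])
    = 1·(-2·-1 - -2·-1) - -1·(1·-1 - -2·-1) + 1·(1·-1 - -2·-1)
    = 1·0 - -1·-3 + 1·-3
    = 0 + -3 + -3 = -6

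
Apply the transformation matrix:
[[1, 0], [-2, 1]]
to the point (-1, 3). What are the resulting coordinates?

Matrix multiplication:
[[1, 0], [-2, 1]] × [-1, 3]ᵀ
= [(1)(-1) + (0)(3), (-2)(-1) + (1)(3)]ᵀ
= [-1, 5]ᵀ
Result: (-1, 5)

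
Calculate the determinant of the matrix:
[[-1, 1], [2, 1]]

For a 2×2 matrix [[a, b], [c, d]], det = ad - bc
det = (-1)(1) - (1)(2) = -1 - 2 = -3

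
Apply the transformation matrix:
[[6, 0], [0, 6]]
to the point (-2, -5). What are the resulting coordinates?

Matrix multiplication:
[[6, 0], [0, 6]] × [-2, -5]ᵀ
= [(6)(-2) + (0)(-5), (0)(-2) + (6)(-5)]ᵀ
= [-12, -30]ᵀ
Result: (-12, -30)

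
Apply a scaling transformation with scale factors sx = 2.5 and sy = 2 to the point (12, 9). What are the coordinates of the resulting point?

Scaling matrix:
[[2.50, 0], [0, 2]]
Result: (12 × 2.5, 9 × 2) = (30, 18)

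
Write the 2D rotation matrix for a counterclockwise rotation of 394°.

Rotation matrix formula: [[cos θ, -sin θ], [sin θ, cos θ]]
For θ = 394°:
cos(394°) = 0.8290
sin(394°) = 0.5592
Result: [[0.8290, -0.5592], [0.5592, 0.8290]]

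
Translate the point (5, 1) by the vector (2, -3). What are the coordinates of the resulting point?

Translation by (2, -3) (homogeneous matrix [[1, 0, 2], [0, 1, -3], [0, 0, 1]]):
x' = 5 + 2 = 7
y' = 1 + -3 = -2
Result: (7, -2)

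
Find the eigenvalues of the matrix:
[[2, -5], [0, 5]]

Characteristic equation: det(A - λI) = 0
λ² - (trace)λ + (det) = 0
trace = 2 + 5 = 7, det = (2)(5) - (-5)(0) = 10
λ² - (7)λ + (10) = 0
λ = (7 ± √((7)² - 4·(10))) / 2 = (7 ± √9) / 2
Solving: λ = 2, 5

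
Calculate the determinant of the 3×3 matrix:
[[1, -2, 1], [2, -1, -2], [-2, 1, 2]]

Expansion along first row:
det = 1·det([[-1,-2],[1,2]]) - -2·det([[2,-2],[-2,2]]) + 1·det([[2,-1],[-2,1]])
    = 1·(-1·2 - -2·1) - -2·(2·2 - -2·-2) + 1·(2·1 - -1·-2)
    = 1·0 - -2·0 + 1·0
    = 0 + 0 + 0 = 0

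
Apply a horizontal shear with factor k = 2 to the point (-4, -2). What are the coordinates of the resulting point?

Shear matrix for horizontal shear with factor k = 2:
[[1, 2], [0, 1]]
Result: (-4, -2) → (-8, -2)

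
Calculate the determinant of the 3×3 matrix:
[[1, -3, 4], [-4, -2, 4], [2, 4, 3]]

Expansion along first row:
det = 1·det([[-2,4],[4,3]]) - -3·det([[-4,4],[2,3]]) + 4·det([[-4,-2],[2,4]])
    = 1·(-2·3 - 4·4) - -3·(-4·3 - 4·2) + 4·(-4·4 - -2·2)
    = 1·-22 - -3·-20 + 4·-12
    = -22 + -60 + -48 = -130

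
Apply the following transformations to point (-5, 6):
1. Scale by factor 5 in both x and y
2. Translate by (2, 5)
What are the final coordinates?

Step 1: Scale (-5, 6) by 5 → (-25, 30)
Step 2: Translate by (2, 5) → (-23, 35)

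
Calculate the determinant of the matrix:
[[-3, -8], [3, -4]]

For a 2×2 matrix [[a, b], [c, d]], det = ad - bc
det = (-3)(-4) - (-8)(3) = 12 - -24 = 36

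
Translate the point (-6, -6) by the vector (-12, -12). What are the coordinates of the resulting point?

Translation by (-12, -12) (homogeneous matrix [[1, 0, -12], [0, 1, -12], [0, 0, 1]]):
x' = -6 + -12 = -18
y' = -6 + -12 = -18
Result: (-18, -18)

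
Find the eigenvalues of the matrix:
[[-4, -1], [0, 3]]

Characteristic equation: det(A - λI) = 0
λ² - (trace)λ + (det) = 0
trace = -4 + 3 = -1, det = (-4)(3) - (-1)(0) = -12
λ² - (-1)λ + (-12) = 0
λ = (-1 ± √((-1)² - 4·(-12))) / 2 = (-1 ± √49) / 2
Solving: λ = -4, 3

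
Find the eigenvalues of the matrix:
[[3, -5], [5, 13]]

Characteristic equation: det(A - λI) = 0
λ² - (trace)λ + (det) = 0
trace = 3 + 13 = 16, det = (3)(13) - (-5)(5) = 64
λ² - (16)λ + (64) = 0
λ = (16 ± √((16)² - 4·(64))) / 2 = (16 ± √0) / 2
Solving: λ = 8, 8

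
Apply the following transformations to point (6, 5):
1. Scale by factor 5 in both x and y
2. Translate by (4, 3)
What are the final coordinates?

Step 1: Scale (6, 5) by 5 → (30, 25)
Step 2: Translate by (4, 3) → (34, 28)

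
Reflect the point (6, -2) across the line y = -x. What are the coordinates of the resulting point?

Reflection across line y = -x: (6, -2) → (2, -6)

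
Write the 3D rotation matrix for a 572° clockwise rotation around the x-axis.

Rotation matrix for clockwise 572° around x-axis:
A clockwise rotation by 572° is a counterclockwise rotation by -572°.
cos(-572°) = -0.8480, sin(-572°) = 0.5299
Result: [[1, 0, 0], [0, -0.8480, -0.5299], [0, 0.5299, -0.8480]]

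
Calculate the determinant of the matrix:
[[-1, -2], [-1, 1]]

For a 2×2 matrix [[a, b], [c, d]], det = ad - bc
det = (-1)(1) - (-2)(-1) = -1 - 2 = -3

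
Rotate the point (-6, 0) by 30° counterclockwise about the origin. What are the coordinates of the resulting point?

Rotation matrix for 30°: [[cos 30°, -sin 30°], [sin 30°, cos 30°]] ≈ [[0.866025, -0.500000], [0.500000, 0.866025]]
[[0.866025, -0.500000], [0.500000, 0.866025]] × [-6, 0]ᵀ ≈ [-5.1962, -3]ᵀ
Result: (-5.1962, -3)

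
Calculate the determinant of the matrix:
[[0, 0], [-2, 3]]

For a 2×2 matrix [[a, b], [c, d]], det = ad - bc
det = (0)(3) - (0)(-2) = 0 - 0 = 0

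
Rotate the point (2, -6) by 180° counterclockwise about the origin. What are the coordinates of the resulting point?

Rotation matrix for 180°: [[cos 180°, -sin 180°], [sin 180°, cos 180°]] = [[-1, 0], [0, -1]]
[[-1, 0], [0, -1]] × [2, -6]ᵀ = [-2, 6]ᵀ
Result: (-2, 6)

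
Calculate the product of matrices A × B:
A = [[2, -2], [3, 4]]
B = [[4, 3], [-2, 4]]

Matrix multiplication:
C[0][0] = 2×4 + -2×-2 = 12
C[0][1] = 2×3 + -2×4 = -2
C[1][0] = 3×4 + 4×-2 = 4
C[1][1] = 3×3 + 4×4 = 25
Result: [[12, -2], [4, 25]]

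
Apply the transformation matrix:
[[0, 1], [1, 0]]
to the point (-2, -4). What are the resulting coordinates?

Matrix multiplication:
[[0, 1], [1, 0]] × [-2, -4]ᵀ
= [(0)(-2) + (1)(-4), (1)(-2) + (0)(-4)]ᵀ
= [-4, -2]ᵀ
Result: (-4, -2)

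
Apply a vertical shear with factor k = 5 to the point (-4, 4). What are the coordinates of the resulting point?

Shear matrix for vertical shear with factor k = 5:
[[1, 0], [5, 1]]
Result: (-4, 4) → (-4, -16)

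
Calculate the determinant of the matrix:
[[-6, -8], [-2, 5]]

For a 2×2 matrix [[a, b], [c, d]], det = ad - bc
det = (-6)(5) - (-8)(-2) = -30 - 16 = -46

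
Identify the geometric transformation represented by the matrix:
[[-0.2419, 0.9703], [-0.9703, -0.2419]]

This matrix represents: rotation by 256° counterclockwise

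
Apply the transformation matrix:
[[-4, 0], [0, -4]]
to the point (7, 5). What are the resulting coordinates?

Matrix multiplication:
[[-4, 0], [0, -4]] × [7, 5]ᵀ
= [(-4)(7) + (0)(5), (0)(7) + (-4)(5)]ᵀ
= [-28, -20]ᵀ
Result: (-28, -20)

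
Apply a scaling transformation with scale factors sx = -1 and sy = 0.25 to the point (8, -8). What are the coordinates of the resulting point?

Scaling matrix:
[[-1, 0], [0, 0.25]]
Result: (8 × -1, -8 × 0.25) = (-8, -2)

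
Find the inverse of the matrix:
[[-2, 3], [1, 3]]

For [[a,b],[c,d]], inverse = (1/det)·[[d,-b],[-c,a]]
det = (-2)(3) - (3)(1) = -6 - 3 = -9
Inverse = (1/-9)·[[3, -3], [-1, -2]]
= [[-1/3, 1/3], [1/9, 2/9]]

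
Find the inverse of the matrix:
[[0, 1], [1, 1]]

For [[a,b],[c,d]], inverse = (1/det)·[[d,-b],[-c,a]]
det = (0)(1) - (1)(1) = 0 - 1 = -1
Inverse = (1/-1)·[[1, -1], [-1, 0]]
= [[-1, 1], [1, 0]]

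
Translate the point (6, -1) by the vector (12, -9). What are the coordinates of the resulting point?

Translation by (12, -9) (homogeneous matrix [[1, 0, 12], [0, 1, -9], [0, 0, 1]]):
x' = 6 + 12 = 18
y' = -1 + -9 = -10
Result: (18, -10)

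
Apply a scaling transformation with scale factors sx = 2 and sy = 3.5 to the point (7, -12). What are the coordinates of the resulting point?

Scaling matrix:
[[2, 0], [0, 3.50]]
Result: (7 × 2, -12 × 3.5) = (14, -42)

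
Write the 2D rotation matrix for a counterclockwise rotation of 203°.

Rotation matrix formula: [[cos θ, -sin θ], [sin θ, cos θ]]
For θ = 203°:
cos(203°) = -0.9205
sin(203°) = -0.3907
Result: [[-0.9205, 0.3907], [-0.3907, -0.9205]]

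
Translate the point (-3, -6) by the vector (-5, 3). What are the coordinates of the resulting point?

Translation by (-5, 3) (homogeneous matrix [[1, 0, -5], [0, 1, 3], [0, 0, 1]]):
x' = -3 + -5 = -8
y' = -6 + 3 = -3
Result: (-8, -3)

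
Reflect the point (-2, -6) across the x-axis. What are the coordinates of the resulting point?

Reflection across x-axis: (-2, -6) → (-2, 6)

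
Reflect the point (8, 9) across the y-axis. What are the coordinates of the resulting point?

Reflection across y-axis: (8, 9) → (-8, 9)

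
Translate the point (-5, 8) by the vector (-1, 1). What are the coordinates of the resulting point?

Translation by (-1, 1) (homogeneous matrix [[1, 0, -1], [0, 1, 1], [0, 0, 1]]):
x' = -5 + -1 = -6
y' = 8 + 1 = 9
Result: (-6, 9)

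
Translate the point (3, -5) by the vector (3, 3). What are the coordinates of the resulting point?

Translation by (3, 3) (homogeneous matrix [[1, 0, 3], [0, 1, 3], [0, 0, 1]]):
x' = 3 + 3 = 6
y' = -5 + 3 = -2
Result: (6, -2)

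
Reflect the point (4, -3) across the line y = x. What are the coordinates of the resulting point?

Reflection across line y = x: (4, -3) → (-3, 4)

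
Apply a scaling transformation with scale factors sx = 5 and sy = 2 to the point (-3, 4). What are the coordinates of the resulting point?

Scaling matrix:
[[5, 0], [0, 2]]
Result: (-3 × 5, 4 × 2) = (-15, 8)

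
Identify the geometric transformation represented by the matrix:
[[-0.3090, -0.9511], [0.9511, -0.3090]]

This matrix represents: rotation by 108° counterclockwise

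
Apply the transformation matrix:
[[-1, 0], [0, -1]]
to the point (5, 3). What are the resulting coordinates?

Matrix multiplication:
[[-1, 0], [0, -1]] × [5, 3]ᵀ
= [(-1)(5) + (0)(3), (0)(5) + (-1)(3)]ᵀ
= [-5, -3]ᵀ
Result: (-5, -3)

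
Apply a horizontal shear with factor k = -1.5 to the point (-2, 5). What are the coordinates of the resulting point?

Shear matrix for horizontal shear with factor k = -1.5:
[[1, -1.50], [0, 1]]
Result: (-2, 5) → (-9.5, 5)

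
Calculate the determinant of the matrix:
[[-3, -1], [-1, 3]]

For a 2×2 matrix [[a, b], [c, d]], det = ad - bc
det = (-3)(3) - (-1)(-1) = -9 - 1 = -10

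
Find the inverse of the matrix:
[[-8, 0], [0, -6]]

For [[a,b],[c,d]], inverse = (1/det)·[[d,-b],[-c,a]]
det = (-8)(-6) - (0)(0) = 48 - 0 = 48
Inverse = (1/48)·[[-6, 0], [0, -8]]
= [[-1/8, 0], [0, -1/6]]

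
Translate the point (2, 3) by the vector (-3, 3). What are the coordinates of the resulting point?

Translation by (-3, 3) (homogeneous matrix [[1, 0, -3], [0, 1, 3], [0, 0, 1]]):
x' = 2 + -3 = -1
y' = 3 + 3 = 6
Result: (-1, 6)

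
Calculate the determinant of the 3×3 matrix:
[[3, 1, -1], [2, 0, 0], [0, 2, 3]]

Expansion along first row:
det = 3·det([[0,0],[2,3]]) - 1·det([[2,0],[0,3]]) + -1·det([[2,0],[0,2]])
    = 3·(0·3 - 0·2) - 1·(2·3 - 0·0) + -1·(2·2 - 0·0)
    = 3·0 - 1·6 + -1·4
    = 0 + -6 + -4 = -10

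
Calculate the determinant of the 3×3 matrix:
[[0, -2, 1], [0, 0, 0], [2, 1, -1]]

Expansion along first row:
det = 0·det([[0,0],[1,-1]]) - -2·det([[0,0],[2,-1]]) + 1·det([[0,0],[2,1]])
    = 0·(0·-1 - 0·1) - -2·(0·-1 - 0·2) + 1·(0·1 - 0·2)
    = 0·0 - -2·0 + 1·0
    = 0 + 0 + 0 = 0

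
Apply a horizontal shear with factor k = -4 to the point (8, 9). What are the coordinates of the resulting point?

Shear matrix for horizontal shear with factor k = -4:
[[1, -4], [0, 1]]
Result: (8, 9) → (-28, 9)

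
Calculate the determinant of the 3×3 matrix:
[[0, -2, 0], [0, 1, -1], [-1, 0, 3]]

Expansion along first row:
det = 0·det([[1,-1],[0,3]]) - -2·det([[0,-1],[-1,3]]) + 0·det([[0,1],[-1,0]])
    = 0·(1·3 - -1·0) - -2·(0·3 - -1·-1) + 0·(0·0 - 1·-1)
    = 0·3 - -2·-1 + 0·1
    = 0 + -2 + 0 = -2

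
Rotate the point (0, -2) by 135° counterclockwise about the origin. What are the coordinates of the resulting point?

Rotation matrix for 135°: [[cos 135°, -sin 135°], [sin 135°, cos 135°]] ≈ [[-0.707107, -0.707107], [0.707107, -0.707107]]
[[-0.707107, -0.707107], [0.707107, -0.707107]] × [0, -2]ᵀ ≈ [1.4142, 1.4142]ᵀ
Result: (1.4142, 1.4142)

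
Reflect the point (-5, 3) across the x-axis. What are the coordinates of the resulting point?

Reflection across x-axis: (-5, 3) → (-5, -3)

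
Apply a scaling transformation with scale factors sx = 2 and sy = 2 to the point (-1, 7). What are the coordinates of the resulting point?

Scaling matrix:
[[2, 0], [0, 2]]
Result: (-1 × 2, 7 × 2) = (-2, 14)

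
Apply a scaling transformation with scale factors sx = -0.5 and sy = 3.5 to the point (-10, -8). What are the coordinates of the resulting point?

Scaling matrix:
[[-0.50, 0], [0, 3.50]]
Result: (-10 × -0.5, -8 × 3.5) = (5, -28)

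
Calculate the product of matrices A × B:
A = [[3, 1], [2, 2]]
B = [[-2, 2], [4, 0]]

Matrix multiplication:
C[0][0] = 3×-2 + 1×4 = -2
C[0][1] = 3×2 + 1×0 = 6
C[1][0] = 2×-2 + 2×4 = 4
C[1][1] = 2×2 + 2×0 = 4
Result: [[-2, 6], [4, 4]]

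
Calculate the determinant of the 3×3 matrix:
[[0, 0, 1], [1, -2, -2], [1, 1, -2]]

Expansion along first row:
det = 0·det([[-2,-2],[1,-2]]) - 0·det([[1,-2],[1,-2]]) + 1·det([[1,-2],[1,1]])
    = 0·(-2·-2 - -2·1) - 0·(1·-2 - -2·1) + 1·(1·1 - -2·1)
    = 0·6 - 0·0 + 1·3
    = 0 + 0 + 3 = 3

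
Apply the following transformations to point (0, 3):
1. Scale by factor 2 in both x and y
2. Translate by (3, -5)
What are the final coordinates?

Step 1: Scale (0, 3) by 2 → (0, 6)
Step 2: Translate by (3, -5) → (3, 1)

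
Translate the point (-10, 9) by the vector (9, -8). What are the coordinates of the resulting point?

Translation by (9, -8) (homogeneous matrix [[1, 0, 9], [0, 1, -8], [0, 0, 1]]):
x' = -10 + 9 = -1
y' = 9 + -8 = 1
Result: (-1, 1)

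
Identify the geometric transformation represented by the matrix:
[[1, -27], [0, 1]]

This matrix represents: horizontal shear with factor -27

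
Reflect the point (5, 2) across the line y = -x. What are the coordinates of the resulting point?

Reflection across line y = -x: (5, 2) → (-2, -5)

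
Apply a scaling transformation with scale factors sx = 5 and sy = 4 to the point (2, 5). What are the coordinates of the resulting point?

Scaling matrix:
[[5, 0], [0, 4]]
Result: (2 × 5, 5 × 4) = (10, 20)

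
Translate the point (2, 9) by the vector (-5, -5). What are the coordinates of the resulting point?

Translation by (-5, -5) (homogeneous matrix [[1, 0, -5], [0, 1, -5], [0, 0, 1]]):
x' = 2 + -5 = -3
y' = 9 + -5 = 4
Result: (-3, 4)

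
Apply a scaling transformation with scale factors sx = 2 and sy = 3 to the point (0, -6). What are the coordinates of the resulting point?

Scaling matrix:
[[2, 0], [0, 3]]
Result: (0 × 2, -6 × 3) = (0, -18)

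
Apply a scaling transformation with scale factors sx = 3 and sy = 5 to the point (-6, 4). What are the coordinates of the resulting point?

Scaling matrix:
[[3, 0], [0, 5]]
Result: (-6 × 3, 4 × 5) = (-18, 20)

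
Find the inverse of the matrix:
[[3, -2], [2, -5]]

For [[a,b],[c,d]], inverse = (1/det)·[[d,-b],[-c,a]]
det = (3)(-5) - (-2)(2) = -15 - -4 = -11
Inverse = (1/-11)·[[-5, 2], [-2, 3]]
= [[5/11, -2/11], [2/11, -3/11]]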